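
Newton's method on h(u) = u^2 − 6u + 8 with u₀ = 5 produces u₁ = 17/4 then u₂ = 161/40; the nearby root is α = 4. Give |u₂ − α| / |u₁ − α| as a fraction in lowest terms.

u₁ − α = 17/4 − 4 = 1/4, so |u₁ − α| = 1/4.
u₂ − α = 161/40 − 4 = 1/40, so |u₂ − α| = 1/40.
Ratio = (1/40) / (1/4) = 1/10.

1/10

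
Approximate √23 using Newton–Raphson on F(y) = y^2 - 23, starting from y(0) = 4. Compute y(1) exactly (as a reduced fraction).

39/8

F'(y) = 2y.
F(4) = -7, F'(4) = 8, so y(1) = 4 - (-7)/8 = 39/8.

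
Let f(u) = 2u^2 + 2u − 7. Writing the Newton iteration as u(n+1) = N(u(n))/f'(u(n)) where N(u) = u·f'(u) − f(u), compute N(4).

39

f'(u) = 4u + 2.
N(u) = u·f'(u) − f(u) = u·(4u + 2) − (2u^2 + 2u − 7) = 2u^2 + 7.
N(4) = 39.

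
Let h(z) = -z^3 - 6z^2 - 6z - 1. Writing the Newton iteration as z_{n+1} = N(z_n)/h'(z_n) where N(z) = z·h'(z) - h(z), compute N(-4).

33

h'(z) = -3z^2 - 12z - 6.
N(z) = z·h'(z) - h(z) = z·(-3z^2 - 12z - 6) - (-z^3 - 6z^2 - 6z - 1) = -2z^3 - 6z^2 + 1.
N(-4) = 33.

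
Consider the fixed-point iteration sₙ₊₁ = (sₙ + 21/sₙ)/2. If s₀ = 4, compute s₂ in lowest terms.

s₁ = (4 + 21/4)/2 = 37/8.
s₂ = (37/8 + 21/(37/8))/2 = 2713/592.

2713/592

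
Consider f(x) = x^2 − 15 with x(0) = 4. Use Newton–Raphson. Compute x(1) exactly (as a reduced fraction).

31/8

f'(x) = 2x.
f(4) = 1, f'(4) = 8, so x(1) = 4 − 1/8 = 31/8.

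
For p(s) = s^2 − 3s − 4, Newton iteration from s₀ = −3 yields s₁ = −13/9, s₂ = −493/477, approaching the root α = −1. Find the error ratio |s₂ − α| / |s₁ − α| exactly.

4/53

s₁ − α = −13/9 − (−1) = −13/9 + 1 = −4/9, so |s₁ − α| = 4/9.
s₂ − α = −493/477 − (−1) = −493/477 + 1 = −16/477, so |s₂ − α| = 16/477.
Ratio = (16/477) / (4/9) = 4/53.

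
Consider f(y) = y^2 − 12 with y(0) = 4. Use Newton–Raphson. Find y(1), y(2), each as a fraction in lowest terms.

y(1) = 7/2, y(2) = 97/28

f'(y) = 2y.
f(4) = 4, f'(4) = 8, so y(1) = 4 − 4/8 = 7/2.
f(7/2) = 1/4, f'(7/2) = 7, so y(2) = (7/2) − (1/4)/7 = 97/28.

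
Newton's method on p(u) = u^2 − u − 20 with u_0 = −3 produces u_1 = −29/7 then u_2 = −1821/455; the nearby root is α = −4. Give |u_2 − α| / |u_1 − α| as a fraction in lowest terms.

1/65

u_1 − α = −29/7 − (−4) = −29/7 + 4 = −1/7, so |u_1 − α| = 1/7.
u_2 − α = −1821/455 − (−4) = −1821/455 + 4 = −1/455, so |u_2 − α| = 1/455.
Ratio = (1/455) / (1/7) = 1/65.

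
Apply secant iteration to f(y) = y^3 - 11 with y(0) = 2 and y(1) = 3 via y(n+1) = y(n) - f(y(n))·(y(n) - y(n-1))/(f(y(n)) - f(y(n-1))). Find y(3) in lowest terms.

f(2) = -3, f(3) = 16. y(2) = 3 - 16·(3 - 2)/(16 - (-3)) = 41/19.
f(3) = 16, f(41/19) = -6528/6859. y(3) = (41/19) - (-6528/6859)·((41/19) - 3)/((-6528/6859) - 16) = 16025/7267.

16025/7267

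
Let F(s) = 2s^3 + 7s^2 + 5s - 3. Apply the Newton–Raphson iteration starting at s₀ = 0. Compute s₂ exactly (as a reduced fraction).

F'(s) = 6s^2 + 14s + 5.
F(0) = -3, F'(0) = 5, so s₁ = 0 - (-3)/5 = 3/5.
F(3/5) = 369/125, F'(3/5) = 389/25, so s₂ = (3/5) - (369/125)/(389/25) = 798/1945.

798/1945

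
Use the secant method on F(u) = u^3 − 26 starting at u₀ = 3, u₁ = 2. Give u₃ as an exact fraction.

F(3) = 1, F(2) = −18. u₂ = 2 − (−18)·(2 − 3)/((−18) − 1) = 56/19.
F(2) = −18, F(56/19) = −2718/6859. u₃ = (56/19) − (−2718/6859)·((56/19) − 2)/((−2718/6859) − (−18)) = 3319/1118.

3319/1118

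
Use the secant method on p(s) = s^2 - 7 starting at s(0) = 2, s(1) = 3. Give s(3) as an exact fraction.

p(2) = -3, p(3) = 2. s(2) = 3 - 2·(3 - 2)/(2 - (-3)) = 13/5.
p(3) = 2, p(13/5) = -6/25. s(3) = (13/5) - (-6/25)·((13/5) - 3)/((-6/25) - 2) = 37/14.

37/14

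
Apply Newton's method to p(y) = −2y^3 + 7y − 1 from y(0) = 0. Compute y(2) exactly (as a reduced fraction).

339/2359

p'(y) = −6y^2 + 7.
p(0) = −1, p'(0) = 7, so y(1) = 0 − (−1)/7 = 1/7.
p(1/7) = −2/343, p'(1/7) = 337/49, so y(2) = (1/7) − (−2/343)/(337/49) = 339/2359.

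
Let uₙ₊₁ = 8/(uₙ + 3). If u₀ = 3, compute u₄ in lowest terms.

u₁ = 8/(3 + 3) = 4/3.
u₂ = 8/(4/3 + 3) = 24/13.
u₃ = 8/(24/13 + 3) = 104/63.
u₄ = 8/(104/63 + 3) = 504/293.

504/293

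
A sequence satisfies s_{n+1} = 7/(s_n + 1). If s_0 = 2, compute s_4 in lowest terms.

s_1 = 7/(2 + 1) = 7/3.
s_2 = 7/(7/3 + 1) = 21/10.
s_3 = 7/(21/10 + 1) = 70/31.
s_4 = 7/(70/31 + 1) = 217/101.

217/101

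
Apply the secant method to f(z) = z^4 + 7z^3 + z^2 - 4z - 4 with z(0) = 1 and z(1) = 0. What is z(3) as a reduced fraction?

125/56

f(1) = 1, f(0) = -4. z(2) = 0 - (-4)·(0 - 1)/((-4) - 1) = 4/5.
f(0) = -4, f(4/5) = -1604/625. z(3) = (4/5) - (-1604/625)·((4/5) - 0)/((-1604/625) - (-4)) = 125/56.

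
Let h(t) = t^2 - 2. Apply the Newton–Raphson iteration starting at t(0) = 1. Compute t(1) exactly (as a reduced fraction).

3/2

h'(t) = 2t.
h(1) = -1, h'(1) = 2, so t(1) = 1 - (-1)/2 = 3/2.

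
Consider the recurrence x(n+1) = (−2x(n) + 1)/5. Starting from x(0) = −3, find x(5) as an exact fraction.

x(1) = (−2·(−3) + 1)/5 = 7/5.
x(2) = (−2·(7/5) + 1)/5 = −9/25.
x(3) = (−2·(−9/25) + 1)/5 = 43/125.
x(4) = (−2·(43/125) + 1)/5 = 39/625.
x(5) = (−2·(39/625) + 1)/5 = 547/3125.

547/3125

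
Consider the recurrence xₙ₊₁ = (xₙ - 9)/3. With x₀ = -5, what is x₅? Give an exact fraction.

-1094/243

x₁ = ((-5) - 9)/3 = -14/3.
x₂ = ((-14/3) - 9)/3 = -41/9.
x₃ = ((-41/9) - 9)/3 = -122/27.
x₄ = ((-122/27) - 9)/3 = -365/81.
x₅ = ((-365/81) - 9)/3 = -1094/243.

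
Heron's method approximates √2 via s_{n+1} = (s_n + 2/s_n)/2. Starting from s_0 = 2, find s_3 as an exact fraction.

s_1 = (2 + 2/2)/2 = 3/2.
s_2 = (3/2 + 2/(3/2))/2 = 17/12.
s_3 = (17/12 + 2/(17/12))/2 = 577/408.

577/408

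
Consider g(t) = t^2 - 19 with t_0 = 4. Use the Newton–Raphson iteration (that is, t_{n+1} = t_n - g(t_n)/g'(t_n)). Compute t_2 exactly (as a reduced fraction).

g'(t) = 2t.
g(4) = -3, g'(4) = 8, so t_1 = 4 - (-3)/8 = 35/8.
g(35/8) = 9/64, g'(35/8) = 35/4, so t_2 = (35/8) - (9/64)/(35/4) = 2441/560.

2441/560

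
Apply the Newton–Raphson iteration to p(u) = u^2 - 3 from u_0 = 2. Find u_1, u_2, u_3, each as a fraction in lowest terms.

p'(u) = 2u.
p(2) = 1, p'(2) = 4, so u_1 = 2 - 1/4 = 7/4.
p(7/4) = 1/16, p'(7/4) = 7/2, so u_2 = (7/4) - (1/16)/(7/2) = 97/56.
p(97/56) = 1/3136, p'(97/56) = 97/28, so u_3 = (97/56) - (1/3136)/(97/28) = 18817/10864.

u_1 = 7/4, u_2 = 97/56, u_3 = 18817/10864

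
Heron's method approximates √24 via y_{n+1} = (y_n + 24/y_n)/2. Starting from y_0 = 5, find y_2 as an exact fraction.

4801/980

y_1 = (5 + 24/5)/2 = 49/10.
y_2 = (49/10 + 24/(49/10))/2 = 4801/980.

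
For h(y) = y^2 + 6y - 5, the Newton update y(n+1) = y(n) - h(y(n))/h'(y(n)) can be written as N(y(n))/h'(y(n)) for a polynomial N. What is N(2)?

9

h'(y) = 2y + 6.
N(y) = y·h'(y) - h(y) = y·(2y + 6) - (y^2 + 6y - 5) = y^2 + 5.
N(2) = 9.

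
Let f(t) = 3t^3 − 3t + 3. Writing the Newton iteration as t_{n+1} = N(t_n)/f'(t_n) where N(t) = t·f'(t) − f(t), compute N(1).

f'(t) = 9t^2 − 3.
N(t) = t·f'(t) − f(t) = t·(9t^2 − 3) − (3t^3 − 3t + 3) = 6t^3 − 3.
N(1) = 3.

3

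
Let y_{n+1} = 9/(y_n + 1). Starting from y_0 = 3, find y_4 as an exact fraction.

441/166

y_1 = 9/(3 + 1) = 9/4.
y_2 = 9/(9/4 + 1) = 36/13.
y_3 = 9/(36/13 + 1) = 117/49.
y_4 = 9/(117/49 + 1) = 441/166.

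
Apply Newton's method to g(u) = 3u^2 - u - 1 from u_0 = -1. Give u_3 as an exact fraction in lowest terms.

g'(u) = 6u - 1.
g(-1) = 3, g'(-1) = -7, so u_1 = (-1) - 3/(-7) = -4/7.
g(-4/7) = 27/49, g'(-4/7) = -31/7, so u_2 = (-4/7) - (27/49)/(-31/7) = -97/217.
g(-97/217) = 2187/47089, g'(-97/217) = -799/217, so u_3 = (-97/217) - (2187/47089)/(-799/217) = -75316/173383.

-75316/173383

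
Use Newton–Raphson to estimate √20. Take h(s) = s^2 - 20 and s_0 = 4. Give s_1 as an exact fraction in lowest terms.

h'(s) = 2s.
h(4) = -4, h'(4) = 8, so s_1 = 4 - (-4)/8 = 9/2.

9/2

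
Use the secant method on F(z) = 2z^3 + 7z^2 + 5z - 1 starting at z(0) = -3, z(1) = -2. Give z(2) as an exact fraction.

F(-3) = -7, F(-2) = 1. z(2) = (-2) - 1·((-2) - (-3))/(1 - (-7)) = -17/8.

-17/8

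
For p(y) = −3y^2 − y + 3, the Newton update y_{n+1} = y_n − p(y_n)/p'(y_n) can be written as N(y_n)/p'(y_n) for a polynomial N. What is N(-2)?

−15

p'(y) = −6y − 1.
N(y) = y·p'(y) − p(y) = y·(−6y − 1) − (−3y^2 − y + 3) = −3y^2 − 3.
N(-2) = −15.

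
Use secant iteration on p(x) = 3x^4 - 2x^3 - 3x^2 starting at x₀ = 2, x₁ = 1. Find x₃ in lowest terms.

p(2) = 20, p(1) = -2. x₂ = 1 - (-2)·(1 - 2)/((-2) - 20) = 12/11.
p(1) = -2, p(12/11) = -28080/14641. x₃ = (12/11) - (-28080/14641)·((12/11) - 1)/((-28080/14641) - (-2)) = 1932/601.

1932/601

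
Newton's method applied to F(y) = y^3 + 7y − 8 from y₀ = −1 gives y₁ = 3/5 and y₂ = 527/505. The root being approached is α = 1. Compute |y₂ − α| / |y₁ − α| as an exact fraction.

11/101

y₁ − α = 3/5 − 1 = −2/5, so |y₁ − α| = 2/5.
y₂ − α = 527/505 − 1 = 22/505, so |y₂ − α| = 22/505.
Ratio = (22/505) / (2/5) = 11/101.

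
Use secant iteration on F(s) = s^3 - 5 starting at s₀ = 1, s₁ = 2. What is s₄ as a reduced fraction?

16480535/9627139

F(1) = -4, F(2) = 3. s₂ = 2 - 3·(2 - 1)/(3 - (-4)) = 11/7.
F(2) = 3, F(11/7) = -384/343. s₃ = (11/7) - (-384/343)·((11/7) - 2)/((-384/343) - 3) = 265/157.
F(11/7) = -384/343, F(265/157) = -739840/3869893. s₄ = (265/157) - (-739840/3869893)·((265/157) - (11/7))/((-739840/3869893) - (-384/343)) = 16480535/9627139.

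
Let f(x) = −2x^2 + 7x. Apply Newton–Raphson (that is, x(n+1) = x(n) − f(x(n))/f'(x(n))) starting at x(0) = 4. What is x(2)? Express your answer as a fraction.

2048/585

f'(x) = −4x + 7.
f(4) = −4, f'(4) = −9, so x(1) = 4 − (−4)/(−9) = 32/9.
f(32/9) = −32/81, f'(32/9) = −65/9, so x(2) = (32/9) − (−32/81)/(−65/9) = 2048/585.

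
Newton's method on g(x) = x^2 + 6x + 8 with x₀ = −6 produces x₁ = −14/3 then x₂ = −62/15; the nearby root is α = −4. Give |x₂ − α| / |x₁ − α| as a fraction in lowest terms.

x₁ − α = −14/3 − (−4) = −14/3 + 4 = −2/3, so |x₁ − α| = 2/3.
x₂ − α = −62/15 − (−4) = −62/15 + 4 = −2/15, so |x₂ − α| = 2/15.
Ratio = (2/15) / (2/3) = 1/5.

1/5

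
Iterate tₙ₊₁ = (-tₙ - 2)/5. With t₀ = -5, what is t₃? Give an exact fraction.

-37/125

t₁ = (-(-5) - 2)/5 = 3/5.
t₂ = (-(3/5) - 2)/5 = -13/25.
t₃ = (-(-13/25) - 2)/5 = -37/125.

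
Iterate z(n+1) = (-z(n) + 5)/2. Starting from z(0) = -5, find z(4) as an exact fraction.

5/4

z(1) = (-(-5) + 5)/2 = 5.
z(2) = (-5 + 5)/2 = 0.
z(3) = (-0 + 5)/2 = 5/2.
z(4) = (-(5/2) + 5)/2 = 5/4.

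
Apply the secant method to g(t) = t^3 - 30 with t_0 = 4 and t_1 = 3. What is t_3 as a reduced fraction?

39340/12657

g(4) = 34, g(3) = -3. t_2 = 3 - (-3)·(3 - 4)/((-3) - 34) = 114/37.
g(3) = -3, g(114/37) = -38046/50653. t_3 = (114/37) - (-38046/50653)·((114/37) - 3)/((-38046/50653) - (-3)) = 39340/12657.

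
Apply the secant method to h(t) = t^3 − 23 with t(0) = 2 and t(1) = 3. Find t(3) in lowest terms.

h(2) = −15, h(3) = 4. t(2) = 3 − 4·(3 − 2)/(4 − (−15)) = 53/19.
h(3) = 4, h(53/19) = −8880/6859. t(3) = (53/19) − (−8880/6859)·((53/19) − 3)/((−8880/6859) − 4) = 25793/9079.

25793/9079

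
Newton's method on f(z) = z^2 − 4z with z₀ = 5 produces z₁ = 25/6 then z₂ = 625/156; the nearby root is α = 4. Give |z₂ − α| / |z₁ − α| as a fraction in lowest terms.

1/26

z₁ − α = 25/6 − 4 = 1/6, so |z₁ − α| = 1/6.
z₂ − α = 625/156 − 4 = 1/156, so |z₂ − α| = 1/156.
Ratio = (1/156) / (1/6) = 1/26.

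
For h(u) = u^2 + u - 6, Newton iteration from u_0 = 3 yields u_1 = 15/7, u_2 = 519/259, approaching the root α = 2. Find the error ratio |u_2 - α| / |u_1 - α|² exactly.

7/37

u_1 - α = 15/7 - 2 = 1/7, so |u_1 - α| = 1/7.
u_2 - α = 519/259 - 2 = 1/259, so |u_2 - α| = 1/259.
|u_1 - α|² = 1/49.
Ratio = (1/259) / (1/49) = 7/37.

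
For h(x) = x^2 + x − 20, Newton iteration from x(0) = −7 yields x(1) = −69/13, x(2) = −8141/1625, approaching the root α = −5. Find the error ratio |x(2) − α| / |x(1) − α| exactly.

x(1) − α = −69/13 − (−5) = −69/13 + 5 = −4/13, so |x(1) − α| = 4/13.
x(2) − α = −8141/1625 − (−5) = −8141/1625 + 5 = −16/1625, so |x(2) − α| = 16/1625.
Ratio = (16/1625) / (4/13) = 4/125.

4/125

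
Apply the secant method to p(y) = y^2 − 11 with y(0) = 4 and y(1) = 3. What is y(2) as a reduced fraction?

23/7

p(4) = 5, p(3) = −2. y(2) = 3 − (−2)·(3 − 4)/((−2) − 5) = 23/7.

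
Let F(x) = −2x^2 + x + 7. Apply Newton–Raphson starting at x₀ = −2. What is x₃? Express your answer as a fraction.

F'(x) = −4x + 1.
F(−2) = −3, F'(−2) = 9, so x₁ = (−2) − (−3)/9 = −5/3.
F(−5/3) = −2/9, F'(−5/3) = 23/3, so x₂ = (−5/3) − (−2/9)/(23/3) = −113/69.
F(−113/69) = −8/4761, F'(−113/69) = 521/69, so x₃ = (−113/69) − (−8/4761)/(521/69) = −58865/35949.

−58865/35949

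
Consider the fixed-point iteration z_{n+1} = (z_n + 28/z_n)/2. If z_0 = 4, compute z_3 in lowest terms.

z_1 = (4 + 28/4)/2 = 11/2.
z_2 = (11/2 + 28/(11/2))/2 = 233/44.
z_3 = (233/44 + 28/(233/44))/2 = 108497/20504.

108497/20504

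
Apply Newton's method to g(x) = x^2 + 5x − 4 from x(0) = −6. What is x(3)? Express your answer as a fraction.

g'(x) = 2x + 5.
g(−6) = 2, g'(−6) = −7, so x(1) = (−6) − 2/(−7) = −40/7.
g(−40/7) = 4/49, g'(−40/7) = −45/7, so x(2) = (−40/7) − (4/49)/(−45/7) = −1796/315.
g(−1796/315) = 16/99225, g'(−1796/315) = −2017/315, so x(3) = (−1796/315) − (16/99225)/(−2017/315) = −3622516/635355.

−3622516/635355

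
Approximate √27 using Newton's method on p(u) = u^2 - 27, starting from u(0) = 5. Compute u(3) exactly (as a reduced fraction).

p'(u) = 2u.
p(5) = -2, p'(5) = 10, so u(1) = 5 - (-2)/10 = 26/5.
p(26/5) = 1/25, p'(26/5) = 52/5, so u(2) = (26/5) - (1/25)/(52/5) = 1351/260.
p(1351/260) = 1/67600, p'(1351/260) = 1351/130, so u(3) = (1351/260) - (1/67600)/(1351/130) = 3650401/702520.

3650401/702520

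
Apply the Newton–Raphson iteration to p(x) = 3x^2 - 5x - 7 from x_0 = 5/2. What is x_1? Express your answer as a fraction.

p'(x) = 6x - 5.
p(5/2) = -3/4, p'(5/2) = 10, so x_1 = (5/2) - (-3/4)/10 = 103/40.

103/40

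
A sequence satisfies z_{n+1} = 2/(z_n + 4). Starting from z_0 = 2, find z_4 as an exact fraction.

z_1 = 2/(2 + 4) = 1/3.
z_2 = 2/(1/3 + 4) = 6/13.
z_3 = 2/(6/13 + 4) = 13/29.
z_4 = 2/(13/29 + 4) = 58/129.

58/129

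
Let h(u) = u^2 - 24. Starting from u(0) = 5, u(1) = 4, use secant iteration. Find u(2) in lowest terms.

44/9

h(5) = 1, h(4) = -8. u(2) = 4 - (-8)·(4 - 5)/((-8) - 1) = 44/9.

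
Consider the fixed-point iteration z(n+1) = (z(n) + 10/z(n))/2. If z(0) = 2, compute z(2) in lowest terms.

z(1) = (2 + 10/2)/2 = 7/2.
z(2) = (7/2 + 10/(7/2))/2 = 89/28.

89/28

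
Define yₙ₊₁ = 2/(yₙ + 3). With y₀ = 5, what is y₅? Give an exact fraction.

334/595

y₁ = 2/(5 + 3) = 1/4.
y₂ = 2/(1/4 + 3) = 8/13.
y₃ = 2/(8/13 + 3) = 26/47.
y₄ = 2/(26/47 + 3) = 94/167.
y₅ = 2/(94/167 + 3) = 334/595.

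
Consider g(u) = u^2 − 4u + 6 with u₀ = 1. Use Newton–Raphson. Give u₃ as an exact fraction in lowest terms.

g'(u) = 2u − 4.
g(1) = 3, g'(1) = −2, so u₁ = 1 − 3/(−2) = 5/2.
g(5/2) = 9/4, g'(5/2) = 1, so u₂ = (5/2) − (9/4)/1 = 1/4.
g(1/4) = 81/16, g'(1/4) = −7/2, so u₃ = (1/4) − (81/16)/(−7/2) = 95/56.

95/56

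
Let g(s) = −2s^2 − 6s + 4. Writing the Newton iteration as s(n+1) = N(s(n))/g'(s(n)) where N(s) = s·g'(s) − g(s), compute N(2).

g'(s) = −4s − 6.
N(s) = s·g'(s) − g(s) = s·(−4s − 6) − (−2s^2 − 6s + 4) = −2s^2 − 4.
N(2) = −12.

−12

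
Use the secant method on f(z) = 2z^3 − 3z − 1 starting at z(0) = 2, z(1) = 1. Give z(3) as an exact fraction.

f(2) = 9, f(1) = −2. z(2) = 1 − (−2)·(1 − 2)/((−2) − 9) = 13/11.
f(1) = −2, f(13/11) = −1656/1331. z(3) = (13/11) − (−1656/1331)·((13/11) − 1)/((−1656/1331) − (−2)) = 745/503.

745/503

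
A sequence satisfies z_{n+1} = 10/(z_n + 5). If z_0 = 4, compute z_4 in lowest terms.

z_1 = 10/(4 + 5) = 10/9.
z_2 = 10/(10/9 + 5) = 18/11.
z_3 = 10/(18/11 + 5) = 110/73.
z_4 = 10/(110/73 + 5) = 146/95.

146/95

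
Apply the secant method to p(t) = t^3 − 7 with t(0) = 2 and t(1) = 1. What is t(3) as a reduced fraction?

201/103

p(2) = 1, p(1) = −6. t(2) = 1 − (−6)·(1 − 2)/((−6) − 1) = 13/7.
p(1) = −6, p(13/7) = −204/343. t(3) = (13/7) − (−204/343)·((13/7) − 1)/((−204/343) − (−6)) = 201/103.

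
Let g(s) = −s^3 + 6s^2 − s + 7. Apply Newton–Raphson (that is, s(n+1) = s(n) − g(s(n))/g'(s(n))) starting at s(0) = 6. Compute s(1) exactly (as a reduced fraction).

223/37

g'(s) = −3s^2 + 12s − 1.
g(6) = 1, g'(6) = −37, so s(1) = 6 − 1/(−37) = 223/37.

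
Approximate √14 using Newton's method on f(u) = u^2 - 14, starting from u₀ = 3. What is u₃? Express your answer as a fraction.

f'(u) = 2u.
f(3) = -5, f'(3) = 6, so u₁ = 3 - (-5)/6 = 23/6.
f(23/6) = 25/36, f'(23/6) = 23/3, so u₂ = (23/6) - (25/36)/(23/3) = 1033/276.
f(1033/276) = 625/76176, f'(1033/276) = 1033/138, so u₃ = (1033/276) - (625/76176)/(1033/138) = 2133553/570216.

2133553/570216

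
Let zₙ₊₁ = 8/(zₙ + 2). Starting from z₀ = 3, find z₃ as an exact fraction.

36/19

z₁ = 8/(3 + 2) = 8/5.
z₂ = 8/(8/5 + 2) = 20/9.
z₃ = 8/(20/9 + 2) = 36/19.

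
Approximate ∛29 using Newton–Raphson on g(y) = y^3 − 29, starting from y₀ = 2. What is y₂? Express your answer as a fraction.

4303/1350

g'(y) = 3y^2.
g(2) = −21, g'(2) = 12, so y₁ = 2 − (−21)/12 = 15/4.
g(15/4) = 1519/64, g'(15/4) = 675/16, so y₂ = (15/4) − (1519/64)/(675/16) = 4303/1350.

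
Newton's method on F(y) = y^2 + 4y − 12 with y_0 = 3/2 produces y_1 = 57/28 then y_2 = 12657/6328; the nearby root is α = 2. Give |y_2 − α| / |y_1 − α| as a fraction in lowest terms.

1/226

y_1 − α = 57/28 − 2 = 1/28, so |y_1 − α| = 1/28.
y_2 − α = 12657/6328 − 2 = 1/6328, so |y_2 − α| = 1/6328.
Ratio = (1/6328) / (1/28) = 1/226.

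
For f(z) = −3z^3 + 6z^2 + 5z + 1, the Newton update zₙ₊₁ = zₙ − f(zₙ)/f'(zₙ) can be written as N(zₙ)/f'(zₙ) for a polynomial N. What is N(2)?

−25

f'(z) = −9z^2 + 12z + 5.
N(z) = z·f'(z) − f(z) = z·(−9z^2 + 12z + 5) − (−3z^3 + 6z^2 + 5z + 1) = −6z^3 + 6z^2 − 1.
N(2) = −25.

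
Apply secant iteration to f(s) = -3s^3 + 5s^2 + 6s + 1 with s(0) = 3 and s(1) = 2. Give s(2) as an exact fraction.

61/26

f(3) = -17, f(2) = 9. s(2) = 2 - 9·(2 - 3)/(9 - (-17)) = 61/26.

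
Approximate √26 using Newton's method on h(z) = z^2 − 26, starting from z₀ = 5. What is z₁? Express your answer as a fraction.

h'(z) = 2z.
h(5) = −1, h'(5) = 10, so z₁ = 5 − (−1)/10 = 51/10.

51/10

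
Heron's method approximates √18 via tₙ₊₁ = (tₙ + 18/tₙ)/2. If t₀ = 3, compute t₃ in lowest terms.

577/136

t₁ = (3 + 18/3)/2 = 9/2.
t₂ = (9/2 + 18/(9/2))/2 = 17/4.
t₃ = (17/4 + 18/(17/4))/2 = 577/136.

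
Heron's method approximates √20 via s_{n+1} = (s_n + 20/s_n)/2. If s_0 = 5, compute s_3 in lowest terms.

51841/11592

s_1 = (5 + 20/5)/2 = 9/2.
s_2 = (9/2 + 20/(9/2))/2 = 161/36.
s_3 = (161/36 + 20/(161/36))/2 = 51841/11592.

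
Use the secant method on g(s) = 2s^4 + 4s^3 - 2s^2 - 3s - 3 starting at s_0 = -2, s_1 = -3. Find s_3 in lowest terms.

g(-2) = -5, g(-3) = 42. s_2 = (-3) - 42·((-3) - (-2))/(42 - (-5)) = -99/47.
g(-3) = 42, g(-99/47) = -17401440/4879681. s_3 = (-99/47) - (-17401440/4879681)·((-99/47) - (-3))/((-17401440/4879681) - 42) = -3840479/1764667.

-3840479/1764667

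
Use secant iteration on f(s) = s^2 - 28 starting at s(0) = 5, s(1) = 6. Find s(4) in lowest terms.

9530/1801

f(5) = -3, f(6) = 8. s(2) = 6 - 8·(6 - 5)/(8 - (-3)) = 58/11.
f(6) = 8, f(58/11) = -24/121. s(3) = (58/11) - (-24/121)·((58/11) - 6)/((-24/121) - 8) = 164/31.
f(58/11) = -24/121, f(164/31) = -12/961. s(4) = (164/31) - (-12/961)·((164/31) - (58/11))/((-12/961) - (-24/121)) = 9530/1801.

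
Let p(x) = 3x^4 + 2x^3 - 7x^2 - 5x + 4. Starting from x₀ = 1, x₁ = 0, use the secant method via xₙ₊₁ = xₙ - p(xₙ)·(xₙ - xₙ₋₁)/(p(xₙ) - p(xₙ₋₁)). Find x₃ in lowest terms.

p(1) = -3, p(0) = 4. x₂ = 0 - 4·(0 - 1)/(4 - (-3)) = 4/7.
p(0) = 4, p(4/7) = -1080/2401. x₃ = (4/7) - (-1080/2401)·((4/7) - 0)/((-1080/2401) - 4) = 1372/2671.

1372/2671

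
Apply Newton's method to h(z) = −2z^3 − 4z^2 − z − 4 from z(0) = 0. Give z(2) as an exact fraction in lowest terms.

h'(z) = −6z^2 − 8z − 1.
h(0) = −4, h'(0) = −1, so z(1) = 0 − (−4)/(−1) = −4.
h(−4) = 64, h'(−4) = −65, so z(2) = (−4) − 64/(−65) = −196/65.

−196/65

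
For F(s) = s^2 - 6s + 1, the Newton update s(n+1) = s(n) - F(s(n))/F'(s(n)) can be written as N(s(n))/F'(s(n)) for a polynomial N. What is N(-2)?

3

F'(s) = 2s - 6.
N(s) = s·F'(s) - F(s) = s·(2s - 6) - (s^2 - 6s + 1) = s^2 - 1.
N(-2) = 3.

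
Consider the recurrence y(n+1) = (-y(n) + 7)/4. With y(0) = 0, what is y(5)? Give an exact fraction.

y(1) = (-0 + 7)/4 = 7/4.
y(2) = (-(7/4) + 7)/4 = 21/16.
y(3) = (-(21/16) + 7)/4 = 91/64.
y(4) = (-(91/64) + 7)/4 = 357/256.
y(5) = (-(357/256) + 7)/4 = 1435/1024.

1435/1024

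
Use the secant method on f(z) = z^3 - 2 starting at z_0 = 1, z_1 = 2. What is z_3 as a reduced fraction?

75/62

f(1) = -1, f(2) = 6. z_2 = 2 - 6·(2 - 1)/(6 - (-1)) = 8/7.
f(2) = 6, f(8/7) = -174/343. z_3 = (8/7) - (-174/343)·((8/7) - 2)/((-174/343) - 6) = 75/62.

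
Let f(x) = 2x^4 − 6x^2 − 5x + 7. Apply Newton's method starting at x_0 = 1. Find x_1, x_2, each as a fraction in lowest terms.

x_1 = 7/9, x_2 = 3689/4623

f'(x) = 8x^3 − 12x − 5.
f(1) = −2, f'(1) = −9, so x_1 = 1 − (−2)/(−9) = 7/9.
f(7/9) = 1400/6561, f'(7/9) = −7705/729, so x_2 = (7/9) − (1400/6561)/(−7705/729) = 3689/4623.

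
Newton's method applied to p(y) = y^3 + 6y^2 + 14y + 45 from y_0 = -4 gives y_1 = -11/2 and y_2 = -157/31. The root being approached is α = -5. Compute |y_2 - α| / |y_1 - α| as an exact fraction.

4/31

y_1 - α = -11/2 - (-5) = -11/2 + 5 = -1/2, so |y_1 - α| = 1/2.
y_2 - α = -157/31 - (-5) = -157/31 + 5 = -2/31, so |y_2 - α| = 2/31.
Ratio = (2/31) / (1/2) = 4/31.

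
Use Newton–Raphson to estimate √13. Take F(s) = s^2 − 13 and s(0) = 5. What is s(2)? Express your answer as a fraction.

343/95

F'(s) = 2s.
F(5) = 12, F'(5) = 10, so s(1) = 5 − 12/10 = 19/5.
F(19/5) = 36/25, F'(19/5) = 38/5, so s(2) = (19/5) − (36/25)/(38/5) = 343/95.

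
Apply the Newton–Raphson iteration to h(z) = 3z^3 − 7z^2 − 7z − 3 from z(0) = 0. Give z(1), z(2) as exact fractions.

z(1) = −3/7, z(2) = 213/112

h'(z) = 9z^2 − 14z − 7.
h(0) = −3, h'(0) = −7, so z(1) = 0 − (−3)/(−7) = −3/7.
h(−3/7) = −522/343, h'(−3/7) = 32/49, so z(2) = (−3/7) − (−522/343)/(32/49) = 213/112.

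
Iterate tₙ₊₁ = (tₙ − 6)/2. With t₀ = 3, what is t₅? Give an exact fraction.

t₁ = (3 − 6)/2 = −3/2.
t₂ = ((−3/2) − 6)/2 = −15/4.
t₃ = ((−15/4) − 6)/2 = −39/8.
t₄ = ((−39/8) − 6)/2 = −87/16.
t₅ = ((−87/16) − 6)/2 = −183/32.

−183/32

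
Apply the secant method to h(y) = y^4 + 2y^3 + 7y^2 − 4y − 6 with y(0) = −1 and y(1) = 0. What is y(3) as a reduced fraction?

−375/481

h(−1) = 4, h(0) = −6. y(2) = 0 − (−6)·(0 − (−1))/((−6) − 4) = −3/5.
h(0) = −6, h(−3/5) = −864/625. y(3) = (−3/5) − (−864/625)·((−3/5) − 0)/((−864/625) − (−6)) = −375/481.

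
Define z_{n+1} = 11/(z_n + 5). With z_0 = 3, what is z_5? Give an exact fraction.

z_1 = 11/(3 + 5) = 11/8.
z_2 = 11/(11/8 + 5) = 88/51.
z_3 = 11/(88/51 + 5) = 561/343.
z_4 = 11/(561/343 + 5) = 3773/2276.
z_5 = 11/(3773/2276 + 5) = 25036/15153.

25036/15153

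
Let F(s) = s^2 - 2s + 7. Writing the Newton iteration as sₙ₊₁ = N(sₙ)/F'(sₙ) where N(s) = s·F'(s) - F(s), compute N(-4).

9

F'(s) = 2s - 2.
N(s) = s·F'(s) - F(s) = s·(2s - 2) - (s^2 - 2s + 7) = s^2 - 7.
N(-4) = 9.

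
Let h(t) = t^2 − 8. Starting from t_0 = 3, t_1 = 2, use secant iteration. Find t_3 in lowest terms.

h(3) = 1, h(2) = −4. t_2 = 2 − (−4)·(2 − 3)/((−4) − 1) = 14/5.
h(2) = −4, h(14/5) = −4/25. t_3 = (14/5) − (−4/25)·((14/5) − 2)/((−4/25) − (−4)) = 17/6.

17/6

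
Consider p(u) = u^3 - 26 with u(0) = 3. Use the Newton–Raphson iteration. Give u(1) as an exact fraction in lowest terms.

p'(u) = 3u^2.
p(3) = 1, p'(3) = 27, so u(1) = 3 - 1/27 = 80/27.

80/27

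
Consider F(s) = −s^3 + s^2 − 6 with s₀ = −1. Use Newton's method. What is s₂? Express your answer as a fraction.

F'(s) = −3s^2 + 2s.
F(−1) = −4, F'(−1) = −5, so s₁ = (−1) − (−4)/(−5) = −9/5.
F(−9/5) = 384/125, F'(−9/5) = −333/25, so s₂ = (−9/5) − (384/125)/(−333/25) = −871/555.

−871/555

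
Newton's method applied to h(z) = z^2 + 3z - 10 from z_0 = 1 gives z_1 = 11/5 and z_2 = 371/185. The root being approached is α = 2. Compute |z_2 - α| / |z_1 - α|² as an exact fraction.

5/37

z_1 - α = 11/5 - 2 = 1/5, so |z_1 - α| = 1/5.
z_2 - α = 371/185 - 2 = 1/185, so |z_2 - α| = 1/185.
|z_1 - α|² = 1/25.
Ratio = (1/185) / (1/25) = 5/37.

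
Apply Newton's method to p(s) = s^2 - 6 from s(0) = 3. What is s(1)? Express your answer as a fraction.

5/2

p'(s) = 2s.
p(3) = 3, p'(3) = 6, so s(1) = 3 - 3/6 = 5/2.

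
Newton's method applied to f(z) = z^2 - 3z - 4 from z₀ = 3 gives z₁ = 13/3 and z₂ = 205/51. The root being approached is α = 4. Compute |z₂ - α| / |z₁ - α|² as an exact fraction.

z₁ - α = 13/3 - 4 = 1/3, so |z₁ - α| = 1/3.
z₂ - α = 205/51 - 4 = 1/51, so |z₂ - α| = 1/51.
|z₁ - α|² = 1/9.
Ratio = (1/51) / (1/9) = 3/17.

3/17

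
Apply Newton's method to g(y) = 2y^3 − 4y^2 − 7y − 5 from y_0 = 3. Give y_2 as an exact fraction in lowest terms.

g'(y) = 6y^2 − 8y − 7.
g(3) = −8, g'(3) = 23, so y_1 = 3 − (−8)/23 = 77/23.
g(77/23) = 21632/12167, g'(77/23) = 17703/529, so y_2 = (77/23) − (21632/12167)/(17703/529) = 1341499/407169.

1341499/407169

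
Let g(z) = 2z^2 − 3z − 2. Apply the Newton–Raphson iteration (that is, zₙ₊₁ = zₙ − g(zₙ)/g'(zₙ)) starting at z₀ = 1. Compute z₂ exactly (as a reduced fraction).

34/13

g'(z) = 4z − 3.
g(1) = −3, g'(1) = 1, so z₁ = 1 − (−3)/1 = 4.
g(4) = 18, g'(4) = 13, so z₂ = 4 − 18/13 = 34/13.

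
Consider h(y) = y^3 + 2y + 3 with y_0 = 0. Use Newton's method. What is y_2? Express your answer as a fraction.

h'(y) = 3y^2 + 2.
h(0) = 3, h'(0) = 2, so y_1 = 0 − 3/2 = −3/2.
h(−3/2) = −27/8, h'(−3/2) = 35/4, so y_2 = (−3/2) − (−27/8)/(35/4) = −39/35.

−39/35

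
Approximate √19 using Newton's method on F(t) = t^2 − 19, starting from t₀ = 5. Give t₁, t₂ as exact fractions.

t₁ = 22/5, t₂ = 959/220

F'(t) = 2t.
F(5) = 6, F'(5) = 10, so t₁ = 5 − 6/10 = 22/5.
F(22/5) = 9/25, F'(22/5) = 44/5, so t₂ = (22/5) − (9/25)/(44/5) = 959/220.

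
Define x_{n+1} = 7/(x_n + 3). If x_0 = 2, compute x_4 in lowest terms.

707/457

x_1 = 7/(2 + 3) = 7/5.
x_2 = 7/(7/5 + 3) = 35/22.
x_3 = 7/(35/22 + 3) = 154/101.
x_4 = 7/(154/101 + 3) = 707/457.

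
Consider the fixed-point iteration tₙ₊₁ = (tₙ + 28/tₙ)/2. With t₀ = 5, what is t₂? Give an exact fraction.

t₁ = (5 + 28/5)/2 = 53/10.
t₂ = (53/10 + 28/(53/10))/2 = 5609/1060.

5609/1060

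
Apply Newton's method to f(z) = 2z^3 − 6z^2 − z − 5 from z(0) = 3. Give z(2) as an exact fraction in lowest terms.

f'(z) = 6z^2 − 12z − 1.
f(3) = −8, f'(3) = 17, so z(1) = 3 − (−8)/17 = 59/17.
f(59/17) = 14080/4913, f'(59/17) = 8561/289, so z(2) = (59/17) − (14080/4913)/(8561/289) = 491019/145537.

491019/145537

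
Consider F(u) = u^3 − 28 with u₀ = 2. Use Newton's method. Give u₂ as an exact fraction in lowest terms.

F'(u) = 3u^2.
F(2) = −20, F'(2) = 12, so u₁ = 2 − (−20)/12 = 11/3.
F(11/3) = 575/27, F'(11/3) = 121/3, so u₂ = (11/3) − (575/27)/(121/3) = 3418/1089.

3418/1089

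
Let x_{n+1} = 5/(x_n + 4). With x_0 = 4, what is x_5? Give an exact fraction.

4685/4688

x_1 = 5/(4 + 4) = 5/8.
x_2 = 5/(5/8 + 4) = 40/37.
x_3 = 5/(40/37 + 4) = 185/188.
x_4 = 5/(185/188 + 4) = 940/937.
x_5 = 5/(940/937 + 4) = 4685/4688.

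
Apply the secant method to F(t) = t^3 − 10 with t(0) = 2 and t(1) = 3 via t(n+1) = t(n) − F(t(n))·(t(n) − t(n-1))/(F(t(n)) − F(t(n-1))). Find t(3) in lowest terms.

F(2) = −2, F(3) = 17. t(2) = 3 − 17·(3 − 2)/(17 − (−2)) = 40/19.
F(3) = 17, F(40/19) = −4590/6859. t(3) = (40/19) − (−4590/6859)·((40/19) − 3)/((−4590/6859) − 17) = 15250/7129.

15250/7129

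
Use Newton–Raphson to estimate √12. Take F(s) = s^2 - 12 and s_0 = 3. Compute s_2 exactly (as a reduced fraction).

F'(s) = 2s.
F(3) = -3, F'(3) = 6, so s_1 = 3 - (-3)/6 = 7/2.
F(7/2) = 1/4, F'(7/2) = 7, so s_2 = (7/2) - (1/4)/7 = 97/28.

97/28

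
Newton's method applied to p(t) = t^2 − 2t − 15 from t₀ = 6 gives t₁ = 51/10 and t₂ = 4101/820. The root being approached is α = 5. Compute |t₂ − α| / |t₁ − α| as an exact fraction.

1/82

t₁ − α = 51/10 − 5 = 1/10, so |t₁ − α| = 1/10.
t₂ − α = 4101/820 − 5 = 1/820, so |t₂ − α| = 1/820.
Ratio = (1/820) / (1/10) = 1/82.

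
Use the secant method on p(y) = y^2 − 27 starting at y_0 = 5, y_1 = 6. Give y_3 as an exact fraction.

p(5) = −2, p(6) = 9. y_2 = 6 − 9·(6 − 5)/(9 − (−2)) = 57/11.
p(6) = 9, p(57/11) = −18/121. y_3 = (57/11) − (−18/121)·((57/11) − 6)/((−18/121) − 9) = 213/41.

213/41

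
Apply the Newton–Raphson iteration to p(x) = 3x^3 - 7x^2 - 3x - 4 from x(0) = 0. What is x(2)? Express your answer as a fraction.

p'(x) = 9x^2 - 14x - 3.
p(0) = -4, p'(0) = -3, so x(1) = 0 - (-4)/(-3) = -4/3.
p(-4/3) = -176/9, p'(-4/3) = 95/3, so x(2) = (-4/3) - (-176/9)/(95/3) = -68/95.

-68/95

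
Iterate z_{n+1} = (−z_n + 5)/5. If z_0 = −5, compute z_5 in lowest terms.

z_1 = (−(−5) + 5)/5 = 2.
z_2 = (−2 + 5)/5 = 3/5.
z_3 = (−(3/5) + 5)/5 = 22/25.
z_4 = (−(22/25) + 5)/5 = 103/125.
z_5 = (−(103/125) + 5)/5 = 522/625.

522/625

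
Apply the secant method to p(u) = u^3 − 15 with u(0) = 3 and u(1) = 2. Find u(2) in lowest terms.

p(3) = 12, p(2) = −7. u(2) = 2 − (−7)·(2 − 3)/((−7) − 12) = 45/19.

45/19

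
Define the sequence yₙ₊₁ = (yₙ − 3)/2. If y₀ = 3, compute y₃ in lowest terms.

y₁ = (3 − 3)/2 = 0.
y₂ = (0 − 3)/2 = −3/2.
y₃ = ((−3/2) − 3)/2 = −9/4.

−9/4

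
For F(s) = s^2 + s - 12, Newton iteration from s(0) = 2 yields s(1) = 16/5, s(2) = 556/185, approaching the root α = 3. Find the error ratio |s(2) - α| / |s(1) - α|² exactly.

s(1) - α = 16/5 - 3 = 1/5, so |s(1) - α| = 1/5.
s(2) - α = 556/185 - 3 = 1/185, so |s(2) - α| = 1/185.
|s(1) - α|² = 1/25.
Ratio = (1/185) / (1/25) = 5/37.

5/37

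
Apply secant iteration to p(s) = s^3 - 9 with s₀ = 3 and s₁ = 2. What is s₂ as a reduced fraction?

p(3) = 18, p(2) = -1. s₂ = 2 - (-1)·(2 - 3)/((-1) - 18) = 39/19.

39/19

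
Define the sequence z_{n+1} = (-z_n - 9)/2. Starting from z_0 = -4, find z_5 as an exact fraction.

z_1 = (-(-4) - 9)/2 = -5/2.
z_2 = (-(-5/2) - 9)/2 = -13/4.
z_3 = (-(-13/4) - 9)/2 = -23/8.
z_4 = (-(-23/8) - 9)/2 = -49/16.
z_5 = (-(-49/16) - 9)/2 = -95/32.

-95/32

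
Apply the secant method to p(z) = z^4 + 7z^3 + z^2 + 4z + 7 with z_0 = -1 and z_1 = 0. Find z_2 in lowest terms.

p(-1) = -2, p(0) = 7. z_2 = 0 - 7·(0 - (-1))/(7 - (-2)) = -7/9.

-7/9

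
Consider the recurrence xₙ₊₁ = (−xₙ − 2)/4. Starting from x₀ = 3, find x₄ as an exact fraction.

−99/256

x₁ = (−3 − 2)/4 = −5/4.
x₂ = (−(−5/4) − 2)/4 = −3/16.
x₃ = (−(−3/16) − 2)/4 = −29/64.
x₄ = (−(−29/64) − 2)/4 = −99/256.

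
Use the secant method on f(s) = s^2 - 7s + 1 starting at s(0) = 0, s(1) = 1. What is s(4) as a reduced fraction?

41/281

f(0) = 1, f(1) = -5. s(2) = 1 - (-5)·(1 - 0)/((-5) - 1) = 1/6.
f(1) = -5, f(1/6) = -5/36. s(3) = (1/6) - (-5/36)·((1/6) - 1)/((-5/36) - (-5)) = 1/7.
f(1/6) = -5/36, f(1/7) = 1/49. s(4) = (1/7) - (1/49)·((1/7) - (1/6))/((1/49) - (-5/36)) = 41/281.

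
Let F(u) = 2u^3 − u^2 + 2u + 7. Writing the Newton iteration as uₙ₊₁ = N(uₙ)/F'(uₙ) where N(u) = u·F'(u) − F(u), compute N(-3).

F'(u) = 6u^2 − 2u + 2.
N(u) = u·F'(u) − F(u) = u·(6u^2 − 2u + 2) − (2u^3 − u^2 + 2u + 7) = 4u^3 − u^2 − 7.
N(-3) = −124.

−124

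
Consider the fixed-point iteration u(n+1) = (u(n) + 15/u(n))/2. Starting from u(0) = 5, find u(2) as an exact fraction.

u(1) = (5 + 15/5)/2 = 4.
u(2) = (4 + 15/4)/2 = 31/8.

31/8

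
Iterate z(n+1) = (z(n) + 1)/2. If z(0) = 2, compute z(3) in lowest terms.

9/8

z(1) = (2 + 1)/2 = 3/2.
z(2) = ((3/2) + 1)/2 = 5/4.
z(3) = ((5/4) + 1)/2 = 9/8.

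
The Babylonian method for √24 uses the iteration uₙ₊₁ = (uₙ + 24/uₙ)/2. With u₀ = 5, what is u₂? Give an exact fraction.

4801/980

u₁ = (5 + 24/5)/2 = 49/10.
u₂ = (49/10 + 24/(49/10))/2 = 4801/980.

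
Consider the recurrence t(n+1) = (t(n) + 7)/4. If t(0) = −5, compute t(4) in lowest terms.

295/128

t(1) = ((−5) + 7)/4 = 1/2.
t(2) = ((1/2) + 7)/4 = 15/8.
t(3) = ((15/8) + 7)/4 = 71/32.
t(4) = ((71/32) + 7)/4 = 295/128.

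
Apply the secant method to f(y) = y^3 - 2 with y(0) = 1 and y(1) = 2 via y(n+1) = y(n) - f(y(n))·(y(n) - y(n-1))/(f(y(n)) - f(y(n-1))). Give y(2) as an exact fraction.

f(1) = -1, f(2) = 6. y(2) = 2 - 6·(2 - 1)/(6 - (-1)) = 8/7.

8/7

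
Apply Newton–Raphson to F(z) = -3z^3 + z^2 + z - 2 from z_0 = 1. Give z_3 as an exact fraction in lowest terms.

F'(z) = -9z^2 + 2z + 1.
F(1) = -3, F'(1) = -6, so z_1 = 1 - (-3)/(-6) = 1/2.
F(1/2) = -13/8, F'(1/2) = -1/4, so z_2 = (1/2) - (-13/8)/(-1/4) = -6.
F(-6) = 676, F'(-6) = -335, so z_3 = (-6) - 676/(-335) = -1334/335.

-1334/335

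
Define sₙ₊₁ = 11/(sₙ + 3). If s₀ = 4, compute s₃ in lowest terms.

s₁ = 11/(4 + 3) = 11/7.
s₂ = 11/(11/7 + 3) = 77/32.
s₃ = 11/(77/32 + 3) = 352/173.

352/173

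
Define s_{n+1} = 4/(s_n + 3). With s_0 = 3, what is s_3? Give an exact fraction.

s_1 = 4/(3 + 3) = 2/3.
s_2 = 4/(2/3 + 3) = 12/11.
s_3 = 4/(12/11 + 3) = 44/45.

44/45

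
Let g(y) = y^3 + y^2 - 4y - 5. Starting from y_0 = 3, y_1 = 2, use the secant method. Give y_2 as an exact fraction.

41/20

g(3) = 19, g(2) = -1. y_2 = 2 - (-1)·(2 - 3)/((-1) - 19) = 41/20.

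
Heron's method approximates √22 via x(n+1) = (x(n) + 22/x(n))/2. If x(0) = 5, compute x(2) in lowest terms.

4409/940

x(1) = (5 + 22/5)/2 = 47/10.
x(2) = (47/10 + 22/(47/10))/2 = 4409/940.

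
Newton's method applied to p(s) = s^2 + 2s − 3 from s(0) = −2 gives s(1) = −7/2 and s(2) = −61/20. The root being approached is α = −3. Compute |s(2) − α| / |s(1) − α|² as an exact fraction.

s(1) − α = −7/2 − (−3) = −7/2 + 3 = −1/2, so |s(1) − α| = 1/2.
s(2) − α = −61/20 − (−3) = −61/20 + 3 = −1/20, so |s(2) − α| = 1/20.
|s(1) − α|² = 1/4.
Ratio = (1/20) / (1/4) = 1/5.

1/5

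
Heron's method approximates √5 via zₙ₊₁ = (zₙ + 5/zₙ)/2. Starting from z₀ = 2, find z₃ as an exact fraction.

51841/23184

z₁ = (2 + 5/2)/2 = 9/4.
z₂ = (9/4 + 5/(9/4))/2 = 161/72.
z₃ = (161/72 + 5/(161/72))/2 = 51841/23184.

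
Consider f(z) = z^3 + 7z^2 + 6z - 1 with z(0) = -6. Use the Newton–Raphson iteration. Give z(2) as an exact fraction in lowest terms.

f'(z) = 3z^2 + 14z + 6.
f(-6) = -1, f'(-6) = 30, so z(1) = (-6) - (-1)/30 = -179/30.
f(-179/30) = -329/27000, f'(-179/30) = 2927/100, so z(2) = (-179/30) - (-329/27000)/(2927/100) = -2357534/395145.

-2357534/395145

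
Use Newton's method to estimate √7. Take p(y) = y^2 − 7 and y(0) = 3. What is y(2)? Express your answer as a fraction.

p'(y) = 2y.
p(3) = 2, p'(3) = 6, so y(1) = 3 − 2/6 = 8/3.
p(8/3) = 1/9, p'(8/3) = 16/3, so y(2) = (8/3) − (1/9)/(16/3) = 127/48.

127/48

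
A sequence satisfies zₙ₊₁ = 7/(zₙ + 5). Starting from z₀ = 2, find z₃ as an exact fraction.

z₁ = 7/(2 + 5) = 1.
z₂ = 7/(1 + 5) = 7/6.
z₃ = 7/(7/6 + 5) = 42/37.

42/37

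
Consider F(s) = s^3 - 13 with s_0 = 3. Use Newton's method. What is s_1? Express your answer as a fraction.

67/27

F'(s) = 3s^2.
F(3) = 14, F'(3) = 27, so s_1 = 3 - 14/27 = 67/27.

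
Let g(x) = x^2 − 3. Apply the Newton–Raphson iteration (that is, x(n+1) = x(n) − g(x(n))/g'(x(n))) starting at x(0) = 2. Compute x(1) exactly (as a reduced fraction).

7/4

g'(x) = 2x.
g(2) = 1, g'(2) = 4, so x(1) = 2 − 1/4 = 7/4.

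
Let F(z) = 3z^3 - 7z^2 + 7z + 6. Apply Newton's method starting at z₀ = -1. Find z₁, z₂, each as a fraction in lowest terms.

F'(z) = 9z^2 - 14z + 7.
F(-1) = -11, F'(-1) = 30, so z₁ = (-1) - (-11)/30 = -19/30.
F(-19/30) = -18029/9000, F'(-19/30) = 5843/300, so z₂ = (-19/30) - (-18029/9000)/(5843/300) = -15498/29215.

z₁ = -19/30, z₂ = -15498/29215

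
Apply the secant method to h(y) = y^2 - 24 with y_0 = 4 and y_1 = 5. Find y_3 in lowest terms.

436/89

h(4) = -8, h(5) = 1. y_2 = 5 - 1·(5 - 4)/(1 - (-8)) = 44/9.
h(5) = 1, h(44/9) = -8/81. y_3 = (44/9) - (-8/81)·((44/9) - 5)/((-8/81) - 1) = 436/89.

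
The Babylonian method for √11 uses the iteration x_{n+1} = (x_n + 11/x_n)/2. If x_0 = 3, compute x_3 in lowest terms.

x_1 = (3 + 11/3)/2 = 10/3.
x_2 = (10/3 + 11/(10/3))/2 = 199/60.
x_3 = (199/60 + 11/(199/60))/2 = 79201/23880.

79201/23880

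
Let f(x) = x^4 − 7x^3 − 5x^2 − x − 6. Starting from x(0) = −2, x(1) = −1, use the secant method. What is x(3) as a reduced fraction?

f(−2) = 48, f(−1) = −2. x(2) = (−1) − (−2)·((−1) − (−2))/((−2) − 48) = −26/25.
f(−1) = −2, f(−26/25) = −517224/390625. x(3) = (−26/25) − (−517224/390625)·((−26/25) − (−1))/((−517224/390625) − (−2)) = −147638/132013.

−147638/132013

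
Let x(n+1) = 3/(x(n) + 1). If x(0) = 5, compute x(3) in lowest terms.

x(1) = 3/(5 + 1) = 1/2.
x(2) = 3/(1/2 + 1) = 2.
x(3) = 3/(2 + 1) = 1.

1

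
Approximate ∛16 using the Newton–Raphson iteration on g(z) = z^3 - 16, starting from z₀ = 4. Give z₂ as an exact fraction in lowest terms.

g'(z) = 3z^2.
g(4) = 48, g'(4) = 48, so z₁ = 4 - 48/48 = 3.
g(3) = 11, g'(3) = 27, so z₂ = 3 - 11/27 = 70/27.

70/27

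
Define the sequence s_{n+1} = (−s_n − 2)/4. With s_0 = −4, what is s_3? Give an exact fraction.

−11/32

s_1 = (−(−4) − 2)/4 = 1/2.
s_2 = (−(1/2) − 2)/4 = −5/8.
s_3 = (−(−5/8) − 2)/4 = −11/32.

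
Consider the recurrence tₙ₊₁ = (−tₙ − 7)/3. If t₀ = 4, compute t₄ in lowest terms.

−136/81

t₁ = (−4 − 7)/3 = −11/3.
t₂ = (−(−11/3) − 7)/3 = −10/9.
t₃ = (−(−10/9) − 7)/3 = −53/27.
t₄ = (−(−53/27) − 7)/3 = −136/81.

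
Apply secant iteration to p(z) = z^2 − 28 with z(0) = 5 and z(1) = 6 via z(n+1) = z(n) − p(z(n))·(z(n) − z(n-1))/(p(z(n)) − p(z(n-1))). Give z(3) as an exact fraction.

p(5) = −3, p(6) = 8. z(2) = 6 − 8·(6 − 5)/(8 − (−3)) = 58/11.
p(6) = 8, p(58/11) = −24/121. z(3) = (58/11) − (−24/121)·((58/11) − 6)/((−24/121) − 8) = 164/31.

164/31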